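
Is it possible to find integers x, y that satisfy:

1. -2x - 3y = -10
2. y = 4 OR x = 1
Yes

Take x = -1, y = 4. Substituting into each constraint:
  (1) -2(-1) - 3(4) = -10 ✓
  (2) y = 4, target 4 ✓ (first branch holds)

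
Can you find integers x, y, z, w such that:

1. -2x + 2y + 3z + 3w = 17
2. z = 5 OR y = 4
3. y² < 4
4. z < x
Yes

Take x = 8, y = 0, z = 5, w = 6. Substituting into each constraint:
  (1) -2(8) + 2(0) + 3(5) + 3(6) = 17 ✓
  (2) z = 5, target 5 ✓ (first branch holds)
  (3) y² = (0)² = 0, and 0 < 4 ✓
  (4) 5 < 8 ✓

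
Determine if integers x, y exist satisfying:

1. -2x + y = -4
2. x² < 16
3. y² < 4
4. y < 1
Yes

Take x = 2, y = 0. Substituting into each constraint:
  (1) -2(2) + 0 = -4 ✓
  (2) x² = (2)² = 4, and 4 < 16 ✓
  (3) y² = (0)² = 0, and 0 < 4 ✓
  (4) 0 < 1 ✓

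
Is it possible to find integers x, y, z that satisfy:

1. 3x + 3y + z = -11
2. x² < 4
Yes

Take x = 0, y = 0, z = -11. Substituting into each constraint:
  (1) 3(0) + 3(0) + (-11) = -11 ✓
  (2) x² = (0)² = 0, and 0 < 4 ✓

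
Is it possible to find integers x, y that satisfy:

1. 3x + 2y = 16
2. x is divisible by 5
Yes

Take x = 0, y = 8. Substituting into each constraint:
  (1) 3(0) + 2(8) = 16 ✓
  (2) 0 = 5 × 0, remainder 0 ✓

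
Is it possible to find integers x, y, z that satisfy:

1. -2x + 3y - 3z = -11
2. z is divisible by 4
Yes

Take x = 7, y = 1, z = 0. Substituting into each constraint:
  (1) -2(7) + 3(1) - 3(0) = -11 ✓
  (2) 0 = 4 × 0, remainder 0 ✓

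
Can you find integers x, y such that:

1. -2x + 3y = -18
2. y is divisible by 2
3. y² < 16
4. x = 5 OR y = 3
No

A contradictory subset is {-2x + 3y = -18, x = 5 OR y = 3}. No integer assignment can satisfy these jointly:

  - -2x + 3y = -18: is a linear equation tying the variables together
  - x = 5 OR y = 3: forces a choice: either x = 5 or y = 3

Split on the disjunction (x = 5 OR y = 3):
  • If x = 5: with x = 5, every remaining term of the linear equation is divisible by 3, so the left side is ≡ 0 (mod 3); but the right side -8 ≡ 1 (mod 3). No integers can satisfy it.
  • If y = 3: with y = 3, every remaining term of the linear equation is divisible by 2, so the left side is ≡ 0 (mod 2); but the right side -27 ≡ 1 (mod 2). No integers can satisfy it.
Both branches are infeasible, so the system has no integer solution.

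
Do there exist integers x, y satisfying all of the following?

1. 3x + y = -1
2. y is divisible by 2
Yes

Take x = -1, y = 2. Substituting into each constraint:
  (1) 3(-1) + 2 = -1 ✓
  (2) 2 = 2 × 1, remainder 0 ✓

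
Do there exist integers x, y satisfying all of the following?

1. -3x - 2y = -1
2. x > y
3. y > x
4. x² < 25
No

A contradictory subset is {x > y, y > x}. No integer assignment can satisfy these jointly:

  - x > y: bounds one variable relative to another variable
  - y > x: bounds one variable relative to another variable

Direct contradiction: x > y and y > x cannot both hold.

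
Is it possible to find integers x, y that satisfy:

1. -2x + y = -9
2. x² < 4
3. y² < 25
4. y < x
No

A contradictory subset is {-2x + y = -9, x² < 4, y² < 25}. No integer assignment can satisfy these jointly:

  - -2x + y = -9: is a linear equation tying the variables together
  - x² < 4: restricts x to |x| ≤ 1
  - y² < 25: restricts y to |y| ≤ 4

Range argument: with x ∈ [-1, 1], y ∈ [-4, 4], the left side of the equation is at least -6, but the right side is -9 < -6. No integer solution exists.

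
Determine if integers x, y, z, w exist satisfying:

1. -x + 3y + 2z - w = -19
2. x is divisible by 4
Yes

Take x = 0, y = 0, z = 0, w = 19. Substituting into each constraint:
  (1) 0 + 3(0) + 2(0) + (-19) = -19 ✓
  (2) 0 = 4 × 0, remainder 0 ✓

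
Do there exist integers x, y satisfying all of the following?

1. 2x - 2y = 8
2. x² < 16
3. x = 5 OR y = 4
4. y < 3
No

A contradictory subset is {x² < 16, x = 5 OR y = 4, y < 3}. No integer assignment can satisfy these jointly:

  - x² < 16: restricts x to |x| ≤ 3
  - x = 5 OR y = 4: forces a choice: either x = 5 or y = 4
  - y < 3: bounds one variable relative to a constant

Split on the disjunction (x = 5 OR y = 4):
  • If x = 5: this contradicts x² < 16, which requires |x| ≤ 3.
  • If y = 4: this contradicts the bound y ≤ 2.
Both branches are infeasible, so the system has no integer solution.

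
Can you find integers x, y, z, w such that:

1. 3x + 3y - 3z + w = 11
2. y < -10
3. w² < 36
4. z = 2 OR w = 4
Yes

Take x = 17, y = -12, z = 2, w = 2. Substituting into each constraint:
  (1) 3(17) + 3(-12) - 3(2) + 2 = 11 ✓
  (2) -12 < -10 ✓
  (3) w² = (2)² = 4, and 4 < 36 ✓
  (4) z = 2, target 2 ✓ (first branch holds)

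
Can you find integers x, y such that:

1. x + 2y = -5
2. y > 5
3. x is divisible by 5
Yes

Take x = -25, y = 10. Substituting into each constraint:
  (1) (-25) + 2(10) = -5 ✓
  (2) 10 > 5 ✓
  (3) -25 = 5 × -5, remainder 0 ✓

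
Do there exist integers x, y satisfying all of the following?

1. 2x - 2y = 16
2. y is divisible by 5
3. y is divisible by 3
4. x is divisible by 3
No

A contradictory subset is {2x - 2y = 16, y is divisible by 3, x is divisible by 3}. No integer assignment can satisfy these jointly:

  - 2x - 2y = 16: is a linear equation tying the variables together
  - y is divisible by 3: restricts y to multiples of 3
  - x is divisible by 3: restricts x to multiples of 3

Modular obstruction: writing x = 3x' and writing y = 3y', every remaining term of the linear equation is divisible by 6, so the left side is ≡ 0 (mod 6); but the right side 16 ≡ 4 (mod 6). No integers can satisfy it.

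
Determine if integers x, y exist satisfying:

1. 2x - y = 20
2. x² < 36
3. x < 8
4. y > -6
No

A contradictory subset is {2x - y = 20, x < 8, y > -6}. No integer assignment can satisfy these jointly:

  - 2x - y = 20: is a linear equation tying the variables together
  - x < 8: bounds one variable relative to a constant
  - y > -6: bounds one variable relative to a constant

Range argument: with x ∈ [−∞, 7], y ∈ [-5, ∞], the left side of the equation is at most 19, but the right side is 20 > 19. No integer solution exists.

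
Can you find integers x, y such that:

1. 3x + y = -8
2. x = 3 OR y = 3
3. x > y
Yes

Take x = 3, y = -17. Substituting into each constraint:
  (1) 3(3) + (-17) = -8 ✓
  (2) x = 3, target 3 ✓ (first branch holds)
  (3) 3 > -17 ✓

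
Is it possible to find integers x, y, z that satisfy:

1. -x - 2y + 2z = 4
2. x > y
Yes

Take x = 2, y = 1, z = 4. Substituting into each constraint:
  (1) (-2) - 2(1) + 2(4) = 4 ✓
  (2) 2 > 1 ✓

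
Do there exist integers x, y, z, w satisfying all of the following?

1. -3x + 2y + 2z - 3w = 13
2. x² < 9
Yes

Take x = 0, y = 2, z = 0, w = -3. Substituting into each constraint:
  (1) -3(0) + 2(2) + 2(0) - 3(-3) = 13 ✓
  (2) x² = (0)² = 0, and 0 < 9 ✓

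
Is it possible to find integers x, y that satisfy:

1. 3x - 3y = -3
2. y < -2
Yes

Take x = -4, y = -3. Substituting into each constraint:
  (1) 3(-4) - 3(-3) = -3 ✓
  (2) -3 < -2 ✓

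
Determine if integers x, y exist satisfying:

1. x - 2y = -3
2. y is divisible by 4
Yes

Take x = -3, y = 0. Substituting into each constraint:
  (1) (-3) - 2(0) = -3 ✓
  (2) 0 = 4 × 0, remainder 0 ✓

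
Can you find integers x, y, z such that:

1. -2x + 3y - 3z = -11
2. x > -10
Yes

Take x = 7, y = 1, z = 0. Substituting into each constraint:
  (1) -2(7) + 3(1) - 3(0) = -11 ✓
  (2) 7 > -10 ✓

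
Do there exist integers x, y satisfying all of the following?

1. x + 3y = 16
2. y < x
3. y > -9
Yes

Take x = 7, y = 3. Substituting into each constraint:
  (1) 7 + 3(3) = 16 ✓
  (2) 3 < 7 ✓
  (3) 3 > -9 ✓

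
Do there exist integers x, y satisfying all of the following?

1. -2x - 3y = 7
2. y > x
Yes

Take x = -5, y = 1. Substituting into each constraint:
  (1) -2(-5) - 3(1) = 7 ✓
  (2) 1 > -5 ✓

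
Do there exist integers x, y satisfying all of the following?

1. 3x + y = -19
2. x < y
Yes

Take x = -5, y = -4. Substituting into each constraint:
  (1) 3(-5) + (-4) = -19 ✓
  (2) -5 < -4 ✓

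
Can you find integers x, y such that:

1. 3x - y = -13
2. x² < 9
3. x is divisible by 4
Yes

Take x = 0, y = 13. Substituting into each constraint:
  (1) 3(0) + (-13) = -13 ✓
  (2) x² = (0)² = 0, and 0 < 9 ✓
  (3) 0 = 4 × 0, remainder 0 ✓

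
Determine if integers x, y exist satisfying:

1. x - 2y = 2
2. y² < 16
Yes

Take x = 0, y = -1. Substituting into each constraint:
  (1) 0 - 2(-1) = 2 ✓
  (2) y² = (-1)² = 1, and 1 < 16 ✓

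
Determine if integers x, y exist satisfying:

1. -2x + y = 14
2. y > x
Yes

Take x = -13, y = -12. Substituting into each constraint:
  (1) -2(-13) + (-12) = 14 ✓
  (2) -12 > -13 ✓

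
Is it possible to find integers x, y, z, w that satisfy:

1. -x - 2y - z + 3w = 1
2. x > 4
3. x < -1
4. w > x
No

A contradictory subset is {x > 4, x < -1}. No integer assignment can satisfy these jointly:

  - x > 4: bounds one variable relative to a constant
  - x < -1: bounds one variable relative to a constant

Direct contradiction: the bounds on x require x ≥ 5 and x ≤ -2 simultaneously, which is empty.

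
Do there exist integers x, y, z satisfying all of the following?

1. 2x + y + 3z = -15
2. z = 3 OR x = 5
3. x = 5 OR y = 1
Yes

Take x = 5, y = -1, z = -8. Substituting into each constraint:
  (1) 2(5) + (-1) + 3(-8) = -15 ✓
  (2) x = 5, target 5 ✓ (second branch holds)
  (3) x = 5, target 5 ✓ (first branch holds)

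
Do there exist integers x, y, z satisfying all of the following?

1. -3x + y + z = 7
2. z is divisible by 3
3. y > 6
Yes

Take x = 0, y = 7, z = 0. Substituting into each constraint:
  (1) -3(0) + 7 + 0 = 7 ✓
  (2) 0 = 3 × 0, remainder 0 ✓
  (3) 7 > 6 ✓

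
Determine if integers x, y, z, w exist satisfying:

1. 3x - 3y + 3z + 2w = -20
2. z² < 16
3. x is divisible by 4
Yes

Take x = 0, y = 8, z = 0, w = 2. Substituting into each constraint:
  (1) 3(0) - 3(8) + 3(0) + 2(2) = -20 ✓
  (2) z² = (0)² = 0, and 0 < 16 ✓
  (3) 0 = 4 × 0, remainder 0 ✓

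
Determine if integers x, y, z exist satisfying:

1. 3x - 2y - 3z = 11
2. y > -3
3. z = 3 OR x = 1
Yes

Take x = 1, y = -1, z = -2. Substituting into each constraint:
  (1) 3(1) - 2(-1) - 3(-2) = 11 ✓
  (2) -1 > -3 ✓
  (3) x = 1, target 1 ✓ (second branch holds)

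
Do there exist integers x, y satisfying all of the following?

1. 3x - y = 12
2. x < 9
Yes

Take x = 4, y = 0. Substituting into each constraint:
  (1) 3(4) + 0 = 12 ✓
  (2) 4 < 9 ✓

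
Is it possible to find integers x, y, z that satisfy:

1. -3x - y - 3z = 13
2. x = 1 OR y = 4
Yes

Take x = 1, y = -16, z = 0. Substituting into each constraint:
  (1) -3(1) + 16 - 3(0) = 13 ✓
  (2) x = 1, target 1 ✓ (first branch holds)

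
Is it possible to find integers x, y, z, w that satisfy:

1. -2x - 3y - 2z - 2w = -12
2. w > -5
Yes

Take x = 6, y = 0, z = 0, w = 0. Substituting into each constraint:
  (1) -2(6) - 3(0) - 2(0) - 2(0) = -12 ✓
  (2) 0 > -5 ✓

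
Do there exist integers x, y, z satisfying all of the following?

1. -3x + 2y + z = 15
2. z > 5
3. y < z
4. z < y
No

A contradictory subset is {y < z, z < y}. No integer assignment can satisfy these jointly:

  - y < z: bounds one variable relative to another variable
  - z < y: bounds one variable relative to another variable

Direct contradiction: z > y and y > z cannot both hold.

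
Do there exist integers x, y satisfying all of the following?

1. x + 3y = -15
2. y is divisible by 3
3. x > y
Yes

Take x = 3, y = -6. Substituting into each constraint:
  (1) 3 + 3(-6) = -15 ✓
  (2) -6 = 3 × -2, remainder 0 ✓
  (3) 3 > -6 ✓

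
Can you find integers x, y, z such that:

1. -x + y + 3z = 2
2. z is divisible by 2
Yes

Take x = 0, y = 2, z = 0. Substituting into each constraint:
  (1) 0 + 2 + 3(0) = 2 ✓
  (2) 0 = 2 × 0, remainder 0 ✓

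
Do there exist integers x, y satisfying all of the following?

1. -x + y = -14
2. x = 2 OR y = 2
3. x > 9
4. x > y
Yes

Take x = 16, y = 2. Substituting into each constraint:
  (1) (-16) + 2 = -14 ✓
  (2) y = 2, target 2 ✓ (second branch holds)
  (3) 16 > 9 ✓
  (4) 16 > 2 ✓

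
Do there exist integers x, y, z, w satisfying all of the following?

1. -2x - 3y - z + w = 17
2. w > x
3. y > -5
Yes

Take x = 0, y = 0, z = -16, w = 1. Substituting into each constraint:
  (1) -2(0) - 3(0) + 16 + 1 = 17 ✓
  (2) 1 > 0 ✓
  (3) 0 > -5 ✓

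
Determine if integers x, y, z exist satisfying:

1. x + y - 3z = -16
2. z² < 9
Yes

Take x = 0, y = -16, z = 0. Substituting into each constraint:
  (1) 0 + (-16) - 3(0) = -16 ✓
  (2) z² = (0)² = 0, and 0 < 9 ✓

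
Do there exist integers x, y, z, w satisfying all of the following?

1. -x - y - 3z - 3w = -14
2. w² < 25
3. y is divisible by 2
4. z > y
Yes

Take x = 11, y = 0, z = 1, w = 0. Substituting into each constraint:
  (1) (-11) + 0 - 3(1) - 3(0) = -14 ✓
  (2) w² = (0)² = 0, and 0 < 25 ✓
  (3) 0 = 2 × 0, remainder 0 ✓
  (4) 1 > 0 ✓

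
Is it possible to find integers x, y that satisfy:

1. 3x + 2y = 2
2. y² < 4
Yes

Take x = 0, y = 1. Substituting into each constraint:
  (1) 3(0) + 2(1) = 2 ✓
  (2) y² = (1)² = 1, and 1 < 4 ✓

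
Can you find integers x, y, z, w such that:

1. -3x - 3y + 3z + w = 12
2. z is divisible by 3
Yes

Take x = -4, y = 0, z = 0, w = 0. Substituting into each constraint:
  (1) -3(-4) - 3(0) + 3(0) + 0 = 12 ✓
  (2) 0 = 3 × 0, remainder 0 ✓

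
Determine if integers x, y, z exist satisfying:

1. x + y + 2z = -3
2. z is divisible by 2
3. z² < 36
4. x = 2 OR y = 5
Yes

Take x = 2, y = -5, z = 0. Substituting into each constraint:
  (1) 2 + (-5) + 2(0) = -3 ✓
  (2) 0 = 2 × 0, remainder 0 ✓
  (3) z² = (0)² = 0, and 0 < 36 ✓
  (4) x = 2, target 2 ✓ (first branch holds)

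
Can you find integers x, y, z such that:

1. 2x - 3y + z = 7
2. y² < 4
Yes

Take x = 0, y = 0, z = 7. Substituting into each constraint:
  (1) 2(0) - 3(0) + 7 = 7 ✓
  (2) y² = (0)² = 0, and 0 < 4 ✓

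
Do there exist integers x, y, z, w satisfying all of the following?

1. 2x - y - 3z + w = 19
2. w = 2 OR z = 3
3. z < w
Yes

Take x = 0, y = -20, z = 1, w = 2. Substituting into each constraint:
  (1) 2(0) + 20 - 3(1) + 2 = 19 ✓
  (2) w = 2, target 2 ✓ (first branch holds)
  (3) 1 < 2 ✓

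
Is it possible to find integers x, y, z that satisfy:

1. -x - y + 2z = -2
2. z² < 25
Yes

Take x = 0, y = 2, z = 0. Substituting into each constraint:
  (1) 0 + (-2) + 2(0) = -2 ✓
  (2) z² = (0)² = 0, and 0 < 25 ✓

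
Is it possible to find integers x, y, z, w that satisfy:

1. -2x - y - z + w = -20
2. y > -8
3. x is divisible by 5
Yes

Take x = 0, y = 0, z = 20, w = 0. Substituting into each constraint:
  (1) -2(0) + 0 + (-20) + 0 = -20 ✓
  (2) 0 > -8 ✓
  (3) 0 = 5 × 0, remainder 0 ✓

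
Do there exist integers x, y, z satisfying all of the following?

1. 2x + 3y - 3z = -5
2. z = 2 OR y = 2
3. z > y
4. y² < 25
Yes

Take x = -1, y = 1, z = 2. Substituting into each constraint:
  (1) 2(-1) + 3(1) - 3(2) = -5 ✓
  (2) z = 2, target 2 ✓ (first branch holds)
  (3) 2 > 1 ✓
  (4) y² = (1)² = 1, and 1 < 25 ✓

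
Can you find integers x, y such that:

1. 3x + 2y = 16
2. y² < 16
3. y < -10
No

A contradictory subset is {y² < 16, y < -10}. No integer assignment can satisfy these jointly:

  - y² < 16: restricts y to |y| ≤ 3
  - y < -10: bounds one variable relative to a constant

Direct contradiction: the bounds on y require y ≥ -3 and y ≤ -11 simultaneously, which is empty.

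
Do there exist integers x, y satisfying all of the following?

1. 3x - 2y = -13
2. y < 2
Yes

Take x = -5, y = -1. Substituting into each constraint:
  (1) 3(-5) - 2(-1) = -13 ✓
  (2) -1 < 2 ✓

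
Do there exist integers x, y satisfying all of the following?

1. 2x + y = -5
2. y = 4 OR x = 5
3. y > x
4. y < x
No

A contradictory subset is {y > x, y < x}. No integer assignment can satisfy these jointly:

  - y > x: bounds one variable relative to another variable
  - y < x: bounds one variable relative to another variable

Direct contradiction: y > x and x > y cannot both hold.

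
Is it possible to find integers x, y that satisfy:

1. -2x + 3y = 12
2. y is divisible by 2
Yes

Take x = -6, y = 0. Substituting into each constraint:
  (1) -2(-6) + 3(0) = 12 ✓
  (2) 0 = 2 × 0, remainder 0 ✓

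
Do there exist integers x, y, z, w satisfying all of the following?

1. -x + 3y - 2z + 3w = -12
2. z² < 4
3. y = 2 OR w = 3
Yes

Take x = 18, y = 2, z = 0, w = 0. Substituting into each constraint:
  (1) (-18) + 3(2) - 2(0) + 3(0) = -12 ✓
  (2) z² = (0)² = 0, and 0 < 4 ✓
  (3) y = 2, target 2 ✓ (first branch holds)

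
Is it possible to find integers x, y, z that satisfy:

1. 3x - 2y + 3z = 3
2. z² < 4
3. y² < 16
Yes

Take x = 0, y = 0, z = 1. Substituting into each constraint:
  (1) 3(0) - 2(0) + 3(1) = 3 ✓
  (2) z² = (1)² = 1, and 1 < 4 ✓
  (3) y² = (0)² = 0, and 0 < 16 ✓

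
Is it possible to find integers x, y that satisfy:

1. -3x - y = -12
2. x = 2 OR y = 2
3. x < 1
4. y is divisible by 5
No

A contradictory subset is {-3x - y = -12, x = 2 OR y = 2, x < 1}. No integer assignment can satisfy these jointly:

  - -3x - y = -12: is a linear equation tying the variables together
  - x = 2 OR y = 2: forces a choice: either x = 2 or y = 2
  - x < 1: bounds one variable relative to a constant

Split on the disjunction (x = 2 OR y = 2):
  • If x = 2: this contradicts the bound x ≤ 0.
  • If y = 2: with y = 2, every remaining term of the linear equation is divisible by 3, so the left side is ≡ 0 (mod 3); but the right side -10 ≡ 2 (mod 3). No integers can satisfy it.
Both branches are infeasible, so the system has no integer solution.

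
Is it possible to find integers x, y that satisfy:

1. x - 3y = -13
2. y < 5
Yes

Take x = -13, y = 0. Substituting into each constraint:
  (1) (-13) - 3(0) = -13 ✓
  (2) 0 < 5 ✓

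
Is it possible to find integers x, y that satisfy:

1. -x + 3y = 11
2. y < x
Yes

Take x = 7, y = 6. Substituting into each constraint:
  (1) (-7) + 3(6) = 11 ✓
  (2) 6 < 7 ✓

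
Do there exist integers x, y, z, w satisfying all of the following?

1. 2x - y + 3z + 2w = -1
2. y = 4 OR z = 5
Yes

Take x = 0, y = 4, z = 1, w = 0. Substituting into each constraint:
  (1) 2(0) + (-4) + 3(1) + 2(0) = -1 ✓
  (2) y = 4, target 4 ✓ (first branch holds)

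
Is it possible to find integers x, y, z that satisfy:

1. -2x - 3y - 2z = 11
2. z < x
Yes

Take x = 0, y = -3, z = -1. Substituting into each constraint:
  (1) -2(0) - 3(-3) - 2(-1) = 11 ✓
  (2) -1 < 0 ✓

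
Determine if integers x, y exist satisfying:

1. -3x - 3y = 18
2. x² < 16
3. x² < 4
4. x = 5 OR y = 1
No

A contradictory subset is {-3x - 3y = 18, x² < 4, x = 5 OR y = 1}. No integer assignment can satisfy these jointly:

  - -3x - 3y = 18: is a linear equation tying the variables together
  - x² < 4: restricts x to |x| ≤ 1
  - x = 5 OR y = 1: forces a choice: either x = 5 or y = 1

Split on the disjunction (x = 5 OR y = 1):
  • If x = 5: this contradicts x² < 4, which requires |x| ≤ 1.
  • If y = 1: the equation forces x = -7, but x² < 4 requires |x| ≤ 1.
Both branches are infeasible, so the system has no integer solution.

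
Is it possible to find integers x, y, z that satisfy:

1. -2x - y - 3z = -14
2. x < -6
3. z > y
Yes

Take x = -7, y = 4, z = 8. Substituting into each constraint:
  (1) -2(-7) + (-4) - 3(8) = -14 ✓
  (2) -7 < -6 ✓
  (3) 8 > 4 ✓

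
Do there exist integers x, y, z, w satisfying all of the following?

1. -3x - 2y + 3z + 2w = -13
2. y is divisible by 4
Yes

Take x = 0, y = 0, z = -5, w = 1. Substituting into each constraint:
  (1) -3(0) - 2(0) + 3(-5) + 2(1) = -13 ✓
  (2) 0 = 4 × 0, remainder 0 ✓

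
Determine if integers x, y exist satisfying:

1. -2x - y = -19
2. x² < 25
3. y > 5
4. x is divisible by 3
Yes

Take x = 0, y = 19. Substituting into each constraint:
  (1) -2(0) + (-19) = -19 ✓
  (2) x² = (0)² = 0, and 0 < 25 ✓
  (3) 19 > 5 ✓
  (4) 0 = 3 × 0, remainder 0 ✓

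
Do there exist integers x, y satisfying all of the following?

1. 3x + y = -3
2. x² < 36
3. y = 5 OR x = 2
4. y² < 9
No

A contradictory subset is {3x + y = -3, y = 5 OR x = 2, y² < 9}. No integer assignment can satisfy these jointly:

  - 3x + y = -3: is a linear equation tying the variables together
  - y = 5 OR x = 2: forces a choice: either y = 5 or x = 2
  - y² < 9: restricts y to |y| ≤ 2

Split on the disjunction (y = 5 OR x = 2):
  • If y = 5: this contradicts y² < 9, which requires |y| ≤ 2.
  • If x = 2: the equation forces y = -9, but y² < 9 requires |y| ≤ 2.
Both branches are infeasible, so the system has no integer solution.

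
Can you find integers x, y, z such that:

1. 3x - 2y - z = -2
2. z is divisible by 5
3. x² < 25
Yes

Take x = 0, y = 1, z = 0. Substituting into each constraint:
  (1) 3(0) - 2(1) + 0 = -2 ✓
  (2) 0 = 5 × 0, remainder 0 ✓
  (3) x² = (0)² = 0, and 0 < 25 ✓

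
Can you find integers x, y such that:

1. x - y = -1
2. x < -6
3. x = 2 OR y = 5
No

The full constraint system is jointly infeasible over the integers. Each constraint and what it forces:

  - x - y = -1: is a linear equation tying the variables together
  - x < -6: bounds one variable relative to a constant
  - x = 2 OR y = 5: forces a choice: either x = 2 or y = 5

Split on the disjunction (x = 2 OR y = 5):
  • If x = 2: this contradicts the bound x ≤ -7.
  • If y = 5: the equation forces x = 4, which contradicts the bound x ≤ -7.
Both branches are infeasible, so the system has no integer solution.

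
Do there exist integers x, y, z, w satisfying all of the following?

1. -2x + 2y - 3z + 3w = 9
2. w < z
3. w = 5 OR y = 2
Yes

Take x = -6, y = 0, z = 6, w = 5. Substituting into each constraint:
  (1) -2(-6) + 2(0) - 3(6) + 3(5) = 9 ✓
  (2) 5 < 6 ✓
  (3) w = 5, target 5 ✓ (first branch holds)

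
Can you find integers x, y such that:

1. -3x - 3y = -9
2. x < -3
Yes

Take x = -4, y = 7. Substituting into each constraint:
  (1) -3(-4) - 3(7) = -9 ✓
  (2) -4 < -3 ✓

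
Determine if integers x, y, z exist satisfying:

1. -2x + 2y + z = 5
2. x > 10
Yes

Take x = 11, y = 0, z = 27. Substituting into each constraint:
  (1) -2(11) + 2(0) + 27 = 5 ✓
  (2) 11 > 10 ✓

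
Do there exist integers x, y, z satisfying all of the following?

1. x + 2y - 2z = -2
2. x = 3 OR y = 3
Yes

Take x = 4, y = 3, z = 6. Substituting into each constraint:
  (1) 4 + 2(3) - 2(6) = -2 ✓
  (2) y = 3, target 3 ✓ (second branch holds)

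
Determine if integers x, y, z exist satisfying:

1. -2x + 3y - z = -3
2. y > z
Yes

Take x = 2, y = 0, z = -1. Substituting into each constraint:
  (1) -2(2) + 3(0) + 1 = -3 ✓
  (2) 0 > -1 ✓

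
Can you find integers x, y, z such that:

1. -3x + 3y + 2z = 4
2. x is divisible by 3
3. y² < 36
Yes

Take x = 0, y = 0, z = 2. Substituting into each constraint:
  (1) -3(0) + 3(0) + 2(2) = 4 ✓
  (2) 0 = 3 × 0, remainder 0 ✓
  (3) y² = (0)² = 0, and 0 < 36 ✓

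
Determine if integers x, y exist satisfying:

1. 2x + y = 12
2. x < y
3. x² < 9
Yes

Take x = 0, y = 12. Substituting into each constraint:
  (1) 2(0) + 12 = 12 ✓
  (2) 0 < 12 ✓
  (3) x² = (0)² = 0, and 0 < 9 ✓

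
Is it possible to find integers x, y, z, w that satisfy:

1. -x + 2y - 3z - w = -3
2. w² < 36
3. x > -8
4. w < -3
Yes

Take x = 7, y = 0, z = 0, w = -4. Substituting into each constraint:
  (1) (-7) + 2(0) - 3(0) + 4 = -3 ✓
  (2) w² = (-4)² = 16, and 16 < 36 ✓
  (3) 7 > -8 ✓
  (4) -4 < -3 ✓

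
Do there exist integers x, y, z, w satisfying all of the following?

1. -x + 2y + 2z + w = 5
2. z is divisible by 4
Yes

Take x = 0, y = 2, z = 0, w = 1. Substituting into each constraint:
  (1) 0 + 2(2) + 2(0) + 1 = 5 ✓
  (2) 0 = 4 × 0, remainder 0 ✓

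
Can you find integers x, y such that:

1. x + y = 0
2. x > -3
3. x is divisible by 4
Yes

Take x = 0, y = 0. Substituting into each constraint:
  (1) 0 + 0 = 0 ✓
  (2) 0 > -3 ✓
  (3) 0 = 4 × 0, remainder 0 ✓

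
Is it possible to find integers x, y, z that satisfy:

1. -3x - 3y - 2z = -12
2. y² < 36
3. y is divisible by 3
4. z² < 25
Yes

Take x = 4, y = 0, z = 0. Substituting into each constraint:
  (1) -3(4) - 3(0) - 2(0) = -12 ✓
  (2) y² = (0)² = 0, and 0 < 36 ✓
  (3) 0 = 3 × 0, remainder 0 ✓
  (4) z² = (0)² = 0, and 0 < 25 ✓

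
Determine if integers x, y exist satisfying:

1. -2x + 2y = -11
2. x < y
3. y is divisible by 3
No

Even the single constraint (-2x + 2y = -11) is infeasible over the integers.

  - -2x + 2y = -11: every term on the left is divisible by 2, so the LHS ≡ 0 (mod 2), but the RHS -11 is not — no integer solution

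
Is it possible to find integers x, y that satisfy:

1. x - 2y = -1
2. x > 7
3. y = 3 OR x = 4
No

The full constraint system is jointly infeasible over the integers. Each constraint and what it forces:

  - x - 2y = -1: is a linear equation tying the variables together
  - x > 7: bounds one variable relative to a constant
  - y = 3 OR x = 4: forces a choice: either y = 3 or x = 4

Split on the disjunction (y = 3 OR x = 4):
  • If y = 3: the equation forces x = 5, which contradicts the bound x ≥ 8.
  • If x = 4: this contradicts the bound x ≥ 8.
Both branches are infeasible, so the system has no integer solution.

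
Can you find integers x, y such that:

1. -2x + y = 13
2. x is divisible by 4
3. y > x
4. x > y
No

A contradictory subset is {y > x, x > y}. No integer assignment can satisfy these jointly:

  - y > x: bounds one variable relative to another variable
  - x > y: bounds one variable relative to another variable

Direct contradiction: y > x and x > y cannot both hold.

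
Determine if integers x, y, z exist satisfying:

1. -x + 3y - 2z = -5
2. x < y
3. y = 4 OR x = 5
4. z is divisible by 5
Yes

Take x = -3, y = 4, z = 10. Substituting into each constraint:
  (1) 3 + 3(4) - 2(10) = -5 ✓
  (2) -3 < 4 ✓
  (3) y = 4, target 4 ✓ (first branch holds)
  (4) 10 = 5 × 2, remainder 0 ✓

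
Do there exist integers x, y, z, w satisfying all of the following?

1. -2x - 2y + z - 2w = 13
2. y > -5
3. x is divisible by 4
Yes

Take x = 0, y = -4, z = 1, w = -2. Substituting into each constraint:
  (1) -2(0) - 2(-4) + 1 - 2(-2) = 13 ✓
  (2) -4 > -5 ✓
  (3) 0 = 4 × 0, remainder 0 ✓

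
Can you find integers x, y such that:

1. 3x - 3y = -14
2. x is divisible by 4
No

Even the single constraint (3x - 3y = -14) is infeasible over the integers.

  - 3x - 3y = -14: every term on the left is divisible by 3, so the LHS ≡ 0 (mod 3), but the RHS -14 is not — no integer solution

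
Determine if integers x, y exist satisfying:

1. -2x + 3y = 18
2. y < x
Yes

Take x = 21, y = 20. Substituting into each constraint:
  (1) -2(21) + 3(20) = 18 ✓
  (2) 20 < 21 ✓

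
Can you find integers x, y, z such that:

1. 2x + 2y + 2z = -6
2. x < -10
Yes

Take x = -11, y = 8, z = 0. Substituting into each constraint:
  (1) 2(-11) + 2(8) + 2(0) = -6 ✓
  (2) -11 < -10 ✓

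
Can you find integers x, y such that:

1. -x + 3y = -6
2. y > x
Yes

Take x = -6, y = -4. Substituting into each constraint:
  (1) 6 + 3(-4) = -6 ✓
  (2) -4 > -6 ✓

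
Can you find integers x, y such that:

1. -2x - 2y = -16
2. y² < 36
Yes

Take x = 8, y = 0. Substituting into each constraint:
  (1) -2(8) - 2(0) = -16 ✓
  (2) y² = (0)² = 0, and 0 < 36 ✓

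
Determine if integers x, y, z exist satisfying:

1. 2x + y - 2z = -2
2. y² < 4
Yes

Take x = -1, y = 0, z = 0. Substituting into each constraint:
  (1) 2(-1) + 0 - 2(0) = -2 ✓
  (2) y² = (0)² = 0, and 0 < 4 ✓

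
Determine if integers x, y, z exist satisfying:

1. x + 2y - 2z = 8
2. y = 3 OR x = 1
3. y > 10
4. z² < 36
No

A contradictory subset is {x + 2y - 2z = 8, y = 3 OR x = 1, y > 10}. No integer assignment can satisfy these jointly:

  - x + 2y - 2z = 8: is a linear equation tying the variables together
  - y = 3 OR x = 1: forces a choice: either y = 3 or x = 1
  - y > 10: bounds one variable relative to a constant

Split on the disjunction (y = 3 OR x = 1):
  • If y = 3: this contradicts the bound y ≥ 11.
  • If x = 1: with x = 1, every remaining term of the linear equation is divisible by 2, so the left side is ≡ 0 (mod 2); but the right side 7 ≡ 1 (mod 2). No integers can satisfy it.
Both branches are infeasible, so the system has no integer solution.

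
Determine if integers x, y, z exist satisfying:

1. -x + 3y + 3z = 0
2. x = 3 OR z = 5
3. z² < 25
Yes

Take x = 3, y = 0, z = 1. Substituting into each constraint:
  (1) (-3) + 3(0) + 3(1) = 0 ✓
  (2) x = 3, target 3 ✓ (first branch holds)
  (3) z² = (1)² = 1, and 1 < 25 ✓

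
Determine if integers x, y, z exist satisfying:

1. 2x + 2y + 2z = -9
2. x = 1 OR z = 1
No

Even the single constraint (2x + 2y + 2z = -9) is infeasible over the integers.

  - 2x + 2y + 2z = -9: every term on the left is divisible by 2, so the LHS ≡ 0 (mod 2), but the RHS -9 is not — no integer solution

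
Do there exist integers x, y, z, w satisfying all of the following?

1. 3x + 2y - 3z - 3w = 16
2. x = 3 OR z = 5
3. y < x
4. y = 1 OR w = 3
Yes

Take x = 3, y = -1, z = -6, w = 3. Substituting into each constraint:
  (1) 3(3) + 2(-1) - 3(-6) - 3(3) = 16 ✓
  (2) x = 3, target 3 ✓ (first branch holds)
  (3) -1 < 3 ✓
  (4) w = 3, target 3 ✓ (second branch holds)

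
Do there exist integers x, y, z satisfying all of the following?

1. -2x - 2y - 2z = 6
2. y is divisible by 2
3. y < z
Yes

Take x = -4, y = 0, z = 1. Substituting into each constraint:
  (1) -2(-4) - 2(0) - 2(1) = 6 ✓
  (2) 0 = 2 × 0, remainder 0 ✓
  (3) 0 < 1 ✓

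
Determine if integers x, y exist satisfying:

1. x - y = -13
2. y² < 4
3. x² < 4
No

The full constraint system is jointly infeasible over the integers. Each constraint and what it forces:

  - x - y = -13: is a linear equation tying the variables together
  - y² < 4: restricts y to |y| ≤ 1
  - x² < 4: restricts x to |x| ≤ 1

Range argument: with x ∈ [-1, 1], y ∈ [-1, 1], the left side of the equation is at least -2, but the right side is -13 < -2. No integer solution exists.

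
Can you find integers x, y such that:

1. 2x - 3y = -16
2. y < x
Yes

Take x = 19, y = 18. Substituting into each constraint:
  (1) 2(19) - 3(18) = -16 ✓
  (2) 18 < 19 ✓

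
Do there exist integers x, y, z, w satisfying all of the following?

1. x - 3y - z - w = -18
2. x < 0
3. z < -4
Yes

Take x = -1, y = 0, z = -5, w = 22. Substituting into each constraint:
  (1) (-1) - 3(0) + 5 + (-22) = -18 ✓
  (2) -1 < 0 ✓
  (3) -5 < -4 ✓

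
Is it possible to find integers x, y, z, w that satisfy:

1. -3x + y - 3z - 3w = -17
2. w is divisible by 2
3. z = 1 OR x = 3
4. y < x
Yes

Take x = 0, y = -2, z = 1, w = 4. Substituting into each constraint:
  (1) -3(0) + (-2) - 3(1) - 3(4) = -17 ✓
  (2) 4 = 2 × 2, remainder 0 ✓
  (3) z = 1, target 1 ✓ (first branch holds)
  (4) -2 < 0 ✓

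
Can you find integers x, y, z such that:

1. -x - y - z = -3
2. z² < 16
Yes

Take x = 3, y = 0, z = 0. Substituting into each constraint:
  (1) (-3) + 0 + 0 = -3 ✓
  (2) z² = (0)² = 0, and 0 < 16 ✓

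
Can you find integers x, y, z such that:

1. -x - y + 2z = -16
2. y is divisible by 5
Yes

Take x = 0, y = 0, z = -8. Substituting into each constraint:
  (1) 0 + 0 + 2(-8) = -16 ✓
  (2) 0 = 5 × 0, remainder 0 ✓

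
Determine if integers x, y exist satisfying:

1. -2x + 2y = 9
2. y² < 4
No

Even the single constraint (-2x + 2y = 9) is infeasible over the integers.

  - -2x + 2y = 9: every term on the left is divisible by 2, so the LHS ≡ 0 (mod 2), but the RHS 9 is not — no integer solution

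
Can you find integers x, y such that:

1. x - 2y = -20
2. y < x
Yes

Take x = 22, y = 21. Substituting into each constraint:
  (1) 22 - 2(21) = -20 ✓
  (2) 21 < 22 ✓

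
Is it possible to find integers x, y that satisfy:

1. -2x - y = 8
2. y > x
Yes

Take x = -3, y = -2. Substituting into each constraint:
  (1) -2(-3) + 2 = 8 ✓
  (2) -2 > -3 ✓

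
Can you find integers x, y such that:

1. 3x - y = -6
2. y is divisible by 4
Yes

Take x = -2, y = 0. Substituting into each constraint:
  (1) 3(-2) + 0 = -6 ✓
  (2) 0 = 4 × 0, remainder 0 ✓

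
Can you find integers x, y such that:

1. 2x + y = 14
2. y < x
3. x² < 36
Yes

Take x = 5, y = 4. Substituting into each constraint:
  (1) 2(5) + 4 = 14 ✓
  (2) 4 < 5 ✓
  (3) x² = (5)² = 25, and 25 < 36 ✓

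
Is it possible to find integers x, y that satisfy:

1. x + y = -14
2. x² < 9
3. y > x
No

The full constraint system is jointly infeasible over the integers. Each constraint and what it forces:

  - x + y = -14: is a linear equation tying the variables together
  - x² < 9: restricts x to |x| ≤ 2
  - y > x: bounds one variable relative to another variable

Propagating the comparison: y > x and x ≥ -2 give y ≥ -1. Range argument: with x ∈ [-2, 2], y ∈ [-1, ∞], the left side of the equation is at least -3, but the right side is -14 < -3. No integer solution exists.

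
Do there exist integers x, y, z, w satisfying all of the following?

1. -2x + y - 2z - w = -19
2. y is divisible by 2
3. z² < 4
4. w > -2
Yes

Take x = 9, y = 0, z = 1, w = -1. Substituting into each constraint:
  (1) -2(9) + 0 - 2(1) + 1 = -19 ✓
  (2) 0 = 2 × 0, remainder 0 ✓
  (3) z² = (1)² = 1, and 1 < 4 ✓
  (4) -1 > -2 ✓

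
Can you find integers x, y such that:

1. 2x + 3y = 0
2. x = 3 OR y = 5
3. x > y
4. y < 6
Yes

Take x = 3, y = -2. Substituting into each constraint:
  (1) 2(3) + 3(-2) = 0 ✓
  (2) x = 3, target 3 ✓ (first branch holds)
  (3) 3 > -2 ✓
  (4) -2 < 6 ✓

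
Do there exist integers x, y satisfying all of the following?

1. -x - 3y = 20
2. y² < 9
Yes

Take x = -20, y = 0. Substituting into each constraint:
  (1) 20 - 3(0) = 20 ✓
  (2) y² = (0)² = 0, and 0 < 9 ✓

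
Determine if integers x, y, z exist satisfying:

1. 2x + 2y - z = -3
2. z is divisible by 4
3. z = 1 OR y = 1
No

A contradictory subset is {2x + 2y - z = -3, z is divisible by 4}. No integer assignment can satisfy these jointly:

  - 2x + 2y - z = -3: is a linear equation tying the variables together
  - z is divisible by 4: restricts z to multiples of 4

Modular obstruction: writing z = 4z', every remaining term of the linear equation is divisible by 2, so the left side is ≡ 0 (mod 2); but the right side -3 ≡ 1 (mod 2). No integers can satisfy it.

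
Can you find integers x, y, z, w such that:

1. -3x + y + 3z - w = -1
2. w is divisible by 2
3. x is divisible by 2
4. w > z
Yes

Take x = 0, y = 2, z = -1, w = 0. Substituting into each constraint:
  (1) -3(0) + 2 + 3(-1) + 0 = -1 ✓
  (2) 0 = 2 × 0, remainder 0 ✓
  (3) 0 = 2 × 0, remainder 0 ✓
  (4) 0 > -1 ✓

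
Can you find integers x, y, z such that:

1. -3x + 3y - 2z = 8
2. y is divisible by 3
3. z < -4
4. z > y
Yes

Take x = -7, y = -9, z = -7. Substituting into each constraint:
  (1) -3(-7) + 3(-9) - 2(-7) = 8 ✓
  (2) -9 = 3 × -3, remainder 0 ✓
  (3) -7 < -4 ✓
  (4) -7 > -9 ✓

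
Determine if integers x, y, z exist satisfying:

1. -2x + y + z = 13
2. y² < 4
Yes

Take x = -6, y = 0, z = 1. Substituting into each constraint:
  (1) -2(-6) + 0 + 1 = 13 ✓
  (2) y² = (0)² = 0, and 0 < 4 ✓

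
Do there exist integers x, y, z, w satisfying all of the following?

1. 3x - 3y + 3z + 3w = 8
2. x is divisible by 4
No

Even the single constraint (3x - 3y + 3z + 3w = 8) is infeasible over the integers.

  - 3x - 3y + 3z + 3w = 8: every term on the left is divisible by 3, so the LHS ≡ 0 (mod 3), but the RHS 8 is not — no integer solution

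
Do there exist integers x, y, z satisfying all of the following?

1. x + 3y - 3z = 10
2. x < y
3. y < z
Yes

Take x = 13, y = 14, z = 15. Substituting into each constraint:
  (1) 13 + 3(14) - 3(15) = 10 ✓
  (2) 13 < 14 ✓
  (3) 14 < 15 ✓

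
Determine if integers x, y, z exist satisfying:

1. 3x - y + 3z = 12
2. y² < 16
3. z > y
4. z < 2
Yes

Take x = 3, y = 0, z = 1. Substituting into each constraint:
  (1) 3(3) + 0 + 3(1) = 12 ✓
  (2) y² = (0)² = 0, and 0 < 16 ✓
  (3) 1 > 0 ✓
  (4) 1 < 2 ✓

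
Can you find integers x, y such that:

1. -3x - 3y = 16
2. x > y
No

Even the single constraint (-3x - 3y = 16) is infeasible over the integers.

  - -3x - 3y = 16: every term on the left is divisible by 3, so the LHS ≡ 0 (mod 3), but the RHS 16 is not — no integer solution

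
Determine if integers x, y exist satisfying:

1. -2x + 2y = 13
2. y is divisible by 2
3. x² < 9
No

Even the single constraint (-2x + 2y = 13) is infeasible over the integers.

  - -2x + 2y = 13: every term on the left is divisible by 2, so the LHS ≡ 0 (mod 2), but the RHS 13 is not — no integer solution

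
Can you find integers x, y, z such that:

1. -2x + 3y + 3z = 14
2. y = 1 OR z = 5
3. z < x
Yes

Take x = 14, y = 1, z = 13. Substituting into each constraint:
  (1) -2(14) + 3(1) + 3(13) = 14 ✓
  (2) y = 1, target 1 ✓ (first branch holds)
  (3) 13 < 14 ✓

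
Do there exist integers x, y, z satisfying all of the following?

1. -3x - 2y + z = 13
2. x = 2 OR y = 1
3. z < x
Yes

Take x = -8, y = 1, z = -9. Substituting into each constraint:
  (1) -3(-8) - 2(1) + (-9) = 13 ✓
  (2) y = 1, target 1 ✓ (second branch holds)
  (3) -9 < -8 ✓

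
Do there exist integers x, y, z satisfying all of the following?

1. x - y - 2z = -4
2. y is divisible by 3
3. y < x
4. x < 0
Yes

Take x = -1, y = -3, z = 3. Substituting into each constraint:
  (1) (-1) + 3 - 2(3) = -4 ✓
  (2) -3 = 3 × -1, remainder 0 ✓
  (3) -3 < -1 ✓
  (4) -1 < 0 ✓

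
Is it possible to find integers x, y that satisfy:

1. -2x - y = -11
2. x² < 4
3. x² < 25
Yes

Take x = 0, y = 11. Substituting into each constraint:
  (1) -2(0) + (-11) = -11 ✓
  (2) x² = (0)² = 0, and 0 < 4 ✓
  (3) x² = (0)² = 0, and 0 < 25 ✓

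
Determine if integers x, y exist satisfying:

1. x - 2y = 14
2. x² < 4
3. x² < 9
Yes

Take x = 0, y = -7. Substituting into each constraint:
  (1) 0 - 2(-7) = 14 ✓
  (2) x² = (0)² = 0, and 0 < 4 ✓
  (3) x² = (0)² = 0, and 0 < 9 ✓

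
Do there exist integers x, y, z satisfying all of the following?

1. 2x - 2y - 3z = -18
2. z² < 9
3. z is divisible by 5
Yes

Take x = 0, y = 9, z = 0. Substituting into each constraint:
  (1) 2(0) - 2(9) - 3(0) = -18 ✓
  (2) z² = (0)² = 0, and 0 < 9 ✓
  (3) 0 = 5 × 0, remainder 0 ✓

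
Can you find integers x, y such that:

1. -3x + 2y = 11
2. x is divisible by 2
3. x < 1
No

A contradictory subset is {-3x + 2y = 11, x is divisible by 2}. No integer assignment can satisfy these jointly:

  - -3x + 2y = 11: is a linear equation tying the variables together
  - x is divisible by 2: restricts x to multiples of 2

Modular obstruction: writing x = 2x', every remaining term of the linear equation is divisible by 2, so the left side is ≡ 0 (mod 2); but the right side 11 ≡ 1 (mod 2). No integers can satisfy it.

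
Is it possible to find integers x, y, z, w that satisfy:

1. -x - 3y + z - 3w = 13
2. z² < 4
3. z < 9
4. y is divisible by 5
Yes

Take x = 2, y = 0, z = 0, w = -5. Substituting into each constraint:
  (1) (-2) - 3(0) + 0 - 3(-5) = 13 ✓
  (2) z² = (0)² = 0, and 0 < 4 ✓
  (3) 0 < 9 ✓
  (4) 0 = 5 × 0, remainder 0 ✓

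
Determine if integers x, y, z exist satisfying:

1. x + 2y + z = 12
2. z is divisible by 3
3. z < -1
Yes

Take x = 1, y = 7, z = -3. Substituting into each constraint:
  (1) 1 + 2(7) + (-3) = 12 ✓
  (2) -3 = 3 × -1, remainder 0 ✓
  (3) -3 < -1 ✓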